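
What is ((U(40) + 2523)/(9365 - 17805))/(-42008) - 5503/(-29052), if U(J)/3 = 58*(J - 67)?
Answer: 97550590723/515015727552 ≈ 0.18941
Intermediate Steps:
U(J) = -11658 + 174*J (U(J) = 3*(58*(J - 67)) = 3*(58*(-67 + J)) = 3*(-3886 + 58*J) = -11658 + 174*J)
((U(40) + 2523)/(9365 - 17805))/(-42008) - 5503/(-29052) = (((-11658 + 174*40) + 2523)/(9365 - 17805))/(-42008) - 5503/(-29052) = (((-11658 + 6960) + 2523)/(-8440))*(-1/42008) - 5503*(-1/29052) = ((-4698 + 2523)*(-1/8440))*(-1/42008) + 5503/29052 = -2175*(-1/8440)*(-1/42008) + 5503/29052 = (435/1688)*(-1/42008) + 5503/29052 = -435/70909504 + 5503/29052 = 97550590723/515015727552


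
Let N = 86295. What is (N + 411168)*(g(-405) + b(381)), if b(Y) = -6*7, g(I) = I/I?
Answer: -20395983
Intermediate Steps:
g(I) = 1
b(Y) = -42
(N + 411168)*(g(-405) + b(381)) = (86295 + 411168)*(1 - 42) = 497463*(-41) = -20395983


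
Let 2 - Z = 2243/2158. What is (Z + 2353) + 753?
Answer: 6704821/2158 ≈ 3107.0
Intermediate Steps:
Z = 2073/2158 (Z = 2 - 2243/2158 = 2073/2158 ≈ 0.96061)
(Z + 2353) + 753 = (2073/2158 + 2353) + 753 = 5079847/2158 + 753 = 6704821/2158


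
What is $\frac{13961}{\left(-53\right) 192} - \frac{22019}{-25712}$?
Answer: $- \frac{8431243}{16352832} \approx -0.51558$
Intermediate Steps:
$\frac{13961}{\left(-53\right) 192} - \frac{22019}{-25712} = \frac{13961}{-10176} - - \frac{22019}{25712} = 13961 \left(- \frac{1}{10176}\right) + \frac{22019}{25712} = - \frac{13961}{10176} + \frac{22019}{25712} = - \frac{8431243}{16352832}$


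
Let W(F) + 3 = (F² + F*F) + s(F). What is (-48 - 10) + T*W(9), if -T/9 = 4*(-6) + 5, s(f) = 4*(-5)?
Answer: 23711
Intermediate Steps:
s(f) = -20
W(F) = -23 + 2*F² (W(F) = -3 + ((F² + F*F) - 20) = -3 + ((F² + F²) - 20) = -3 + (2*F² - 20) = -3 + (-20 + 2*F²) = -23 + 2*F²)
T = 171 (T = -9*(4*(-6) + 5) = -9*(-24 + 5) = -9*(-19) = 171)
(-48 - 10) + T*W(9) = (-48 - 10) + 171*(-23 + 2*9²) = -58 + 171*(-23 + 2*81) = -58 + 171*(-23 + 162) = -58 + 171*139 = -58 + 23769 = 23711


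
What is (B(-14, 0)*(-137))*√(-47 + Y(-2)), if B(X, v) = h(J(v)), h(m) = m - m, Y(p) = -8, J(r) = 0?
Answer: 0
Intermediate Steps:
h(m) = 0
B(X, v) = 0
(B(-14, 0)*(-137))*√(-47 + Y(-2)) = (0*(-137))*√(-47 - 8) = 0*√(-55) = 0*(I*√55) = 0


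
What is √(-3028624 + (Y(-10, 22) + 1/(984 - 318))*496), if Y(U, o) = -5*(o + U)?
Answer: 2*I*√9420585022/111 ≈ 1748.8*I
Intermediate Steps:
Y(U, o) = -5*U - 5*o (Y(U, o) = -5*(U + o) = -5*U - 5*o)
√(-3028624 + (Y(-10, 22) + 1/(984 - 318))*496) = √(-3028624 + ((-5*(-10) - 5*22) + 1/(984 - 318))*496) = √(-3028624 + ((50 - 110) + 1/666)*496) = √(-3028624 + (-60 + 1/666)*496) = √(-3028624 - 39959/666*496) = √(-3028624 - 9909832/333) = √(-1018441624/333) = 2*I*√9420585022/111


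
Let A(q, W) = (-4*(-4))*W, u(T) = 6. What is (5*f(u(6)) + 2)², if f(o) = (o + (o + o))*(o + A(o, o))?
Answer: 84309124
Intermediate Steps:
A(q, W) = 16*W
f(o) = 51*o² (f(o) = (o + (o + o))*(o + 16*o) = (o + 2*o)*(17*o) = (3*o)*(17*o) = 51*o²)
(5*f(u(6)) + 2)² = (5*(51*6²) + 2)² = (5*(51*36) + 2)² = (5*1836 + 2)² = (9180 + 2)² = 9182² = 84309124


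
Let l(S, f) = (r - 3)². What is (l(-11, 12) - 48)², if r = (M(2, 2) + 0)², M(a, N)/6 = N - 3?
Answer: 1083681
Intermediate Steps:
M(a, N) = -18 + 6*N (M(a, N) = 6*(N - 3) = 6*(-3 + N) = -18 + 6*N)
r = 36 (r = ((-18 + 6*2) + 0)² = ((-18 + 12) + 0)² = (-6 + 0)² = (-6)² = 36)
l(S, f) = 1089 (l(S, f) = (36 - 3)² = 33² = 1089)
(l(-11, 12) - 48)² = (1089 - 48)² = 1041² = 1083681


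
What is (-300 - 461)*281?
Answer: -213841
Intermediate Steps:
(-300 - 461)*281 = -761*281 = -213841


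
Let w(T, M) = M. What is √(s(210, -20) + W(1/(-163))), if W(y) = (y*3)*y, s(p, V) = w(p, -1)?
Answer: I*√26566/163 ≈ 0.99994*I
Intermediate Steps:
s(p, V) = -1
W(y) = 3*y² (W(y) = (3*y)*y = 3*y²)
√(s(210, -20) + W(1/(-163))) = √(-1 + 3*(1/(-163))²) = √(-1 + 3*(-1/163)²) = √(-1 + 3*(1/26569)) = √(-1 + 3/26569) = √(-26566/26569) = I*√26566/163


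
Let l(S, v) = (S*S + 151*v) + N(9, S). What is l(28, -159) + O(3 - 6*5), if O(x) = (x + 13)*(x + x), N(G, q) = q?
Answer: -22441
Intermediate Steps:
O(x) = 2*x*(13 + x) (O(x) = (13 + x)*(2*x) = 2*x*(13 + x))
l(S, v) = S + S² + 151*v (l(S, v) = (S*S + 151*v) + S = (S² + 151*v) + S = S + S² + 151*v)
l(28, -159) + O(3 - 6*5) = (28 + 28² + 151*(-159)) + 2*(3 - 6*5)*(13 + (3 - 6*5)) = (28 + 784 - 24009) + 2*(3 - 30)*(13 + (3 - 30)) = -23197 + 2*(-27)*(13 - 27) = -23197 + 2*(-27)*(-14) = -23197 + 756 = -22441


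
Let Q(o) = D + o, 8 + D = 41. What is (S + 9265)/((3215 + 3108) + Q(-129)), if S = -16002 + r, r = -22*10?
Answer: -6957/6227 ≈ -1.1172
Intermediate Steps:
D = 33 (D = -8 + 41 = 33)
r = -220
Q(o) = 33 + o
S = -16222 (S = -16002 - 220 = -16222)
(S + 9265)/((3215 + 3108) + Q(-129)) = (-16222 + 9265)/((3215 + 3108) + (33 - 129)) = -6957/(6323 - 96) = -6957/6227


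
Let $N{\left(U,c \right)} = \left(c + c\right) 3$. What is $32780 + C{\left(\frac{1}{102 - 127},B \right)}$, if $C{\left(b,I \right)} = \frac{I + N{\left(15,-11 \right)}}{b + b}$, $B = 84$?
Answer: $32555$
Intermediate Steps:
$N{\left(U,c \right)} = 6 c$ ($N{\left(U,c \right)} = 2 c 3 = 6 c$)
$C{\left(b,I \right)} = \frac{-66 + I}{2 b}$ ($C{\left(b,I \right)} = \frac{I + 6 \left(-11\right)}{b + b} = \frac{I - 66}{2 b} = \left(-66 + I\right) \frac{1}{2 b} = \frac{-66 + I}{2 b}$)
$32780 + C{\left(\frac{1}{102 - 127},B \right)} = 32780 + \frac{-66 + 84}{2 \frac{1}{102 - 127}} = 32780 + \frac{1}{2} \frac{1}{\frac{1}{-25}} \cdot 18 = 32780 + \frac{1}{2} \frac{1}{- \frac{1}{25}} \cdot 18 = 32780 + \frac{1}{2} \left(-25\right) 18 = 32780 - 225 = 32555$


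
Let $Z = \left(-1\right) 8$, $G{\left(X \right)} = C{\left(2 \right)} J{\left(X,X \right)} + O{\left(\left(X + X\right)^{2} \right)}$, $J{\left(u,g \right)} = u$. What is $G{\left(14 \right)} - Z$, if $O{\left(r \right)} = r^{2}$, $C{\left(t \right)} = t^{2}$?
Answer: $614720$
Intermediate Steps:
$G{\left(X \right)} = 4 X + 16 X^{4}$ ($G{\left(X \right)} = 2^{2} X + \left(\left(X + X\right)^{2}\right)^{2} = 4 X + \left(\left(2 X\right)^{2}\right)^{2} = 4 X + \left(4 X^{2}\right)^{2} = 4 X + 16 X^{4}$)
$Z = -8$
$G{\left(14 \right)} - Z = \left(4 \cdot 14 + 16 \cdot 14^{4}\right) - -8 = \left(56 + 16 \cdot 38416\right) + 8 = \left(56 + 614656\right) + 8 = 614712 + 8 = 614720$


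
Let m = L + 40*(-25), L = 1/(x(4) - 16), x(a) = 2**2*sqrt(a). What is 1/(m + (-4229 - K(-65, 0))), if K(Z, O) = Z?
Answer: -8/41313 ≈ -0.00019364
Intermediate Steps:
x(a) = 4*sqrt(a)
L = -1/8 (L = 1/(4*sqrt(4) - 16) = 1/(4*2 - 16) = 1/(8 - 16) = 1/(-8) = -1/8 ≈ -0.12500)
m = -8001/8 (m = -1/8 + 40*(-25) = -1/8 - 1000 = -8001/8 ≈ -1000.1)
1/(m + (-4229 - K(-65, 0))) = 1/(-8001/8 + (-4229 - 1*(-65))) = 1/(-8001/8 + (-4229 + 65)) = 1/(-8001/8 - 4164) = 1/(-41313/8) = -8/41313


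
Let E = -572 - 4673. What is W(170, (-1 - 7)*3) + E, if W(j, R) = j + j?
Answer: -4905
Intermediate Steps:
W(j, R) = 2*j
E = -5245
W(170, (-1 - 7)*3) + E = 2*170 - 5245 = 340 - 5245 = -4905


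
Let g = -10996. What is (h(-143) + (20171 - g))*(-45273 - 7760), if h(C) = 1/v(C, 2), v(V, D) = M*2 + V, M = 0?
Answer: -236361717040/143 ≈ -1.6529e+9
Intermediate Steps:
v(V, D) = V (v(V, D) = 0*2 + V = 0 + V = V)
h(C) = 1/C
(h(-143) + (20171 - g))*(-45273 - 7760) = (1/(-143) + (20171 - 1*(-10996)))*(-45273 - 7760) = (-1/143 + (20171 + 10996))*(-53033) = (-1/143 + 31167)*(-53033) = (4456880/143)*(-53033) = -236361717040/143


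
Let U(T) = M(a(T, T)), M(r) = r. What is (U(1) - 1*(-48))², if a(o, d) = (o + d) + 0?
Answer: 2500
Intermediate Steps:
a(o, d) = d + o (a(o, d) = (d + o) + 0 = d + o)
U(T) = 2*T (U(T) = T + T = 2*T)
(U(1) - 1*(-48))² = (2*1 - 1*(-48))² = (2 + 48)² = 50² = 2500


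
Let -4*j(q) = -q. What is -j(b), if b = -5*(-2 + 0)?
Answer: -5/2 ≈ -2.5000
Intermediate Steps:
b = 10 (b = -5*(-2) = 10)
j(q) = q/4 (j(q) = -(-1)*q/4 = q/4)
-j(b) = -10/4 = -1*5/2 = -5/2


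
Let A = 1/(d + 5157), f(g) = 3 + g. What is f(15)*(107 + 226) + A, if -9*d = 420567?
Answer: 747559689/124718 ≈ 5994.0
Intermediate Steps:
d = -140189/3 (d = -⅑*420567 = -140189/3 ≈ -46730.)
A = -3/124718 (A = 1/(-140189/3 + 5157) = 1/(-124718/3) = -3/124718 ≈ -2.4054e-5)
f(15)*(107 + 226) + A = (3 + 15)*(107 + 226) - 3/124718 = 18*333 - 3/124718 = 5994 - 3/124718 = 747559689/124718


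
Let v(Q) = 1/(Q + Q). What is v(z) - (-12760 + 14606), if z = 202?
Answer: -745783/404 ≈ -1846.0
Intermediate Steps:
v(Q) = 1/(2*Q)
v(z) - (-12760 + 14606) = (1/2)/202 - (-12760 + 14606) = (1/2)*(1/202) - 1*1846 = 1/404 - 1846 = -745783/404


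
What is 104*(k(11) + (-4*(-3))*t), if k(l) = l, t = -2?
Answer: -1352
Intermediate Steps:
104*(k(11) + (-4*(-3))*t) = 104*(11 - 4*(-3)*(-2)) = 104*(11 + 12*(-2)) = 104*(11 - 24) = 104*(-13) = -1352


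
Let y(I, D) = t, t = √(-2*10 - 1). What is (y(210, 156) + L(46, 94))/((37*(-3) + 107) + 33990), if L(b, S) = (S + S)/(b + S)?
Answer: 47/1189510 + I*√21/33986 ≈ 3.9512e-5 + 0.00013484*I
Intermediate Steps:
t = I*√21 (t = √(-20 - 1) = √(-21) = I*√21 ≈ 4.5826*I)
y(I, D) = I*√21
L(b, S) = 2*S/(S + b) (L(b, S) = (2*S)/(S + b) = 2*S/(S + b))
(y(210, 156) + L(46, 94))/((37*(-3) + 107) + 33990) = (I*√21 + 2*94/(94 + 46))/((37*(-3) + 107) + 33990) = (I*√21 + 2*94/140)/((-111 + 107) + 33990) = (I*√21 + 2*94*(1/140))/(-4 + 33990) = (I*√21 + 47/35)/33986 = (47/35 + I*√21)*(1/33986) = 47/1189510 + I*√21/33986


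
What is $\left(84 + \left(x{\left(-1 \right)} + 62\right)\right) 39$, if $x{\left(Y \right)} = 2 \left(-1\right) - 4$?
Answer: $5460$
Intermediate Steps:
$x{\left(Y \right)} = -6$ ($x{\left(Y \right)} = -2 - 4 = -6$)
$\left(84 + \left(x{\left(-1 \right)} + 62\right)\right) 39 = \left(84 + \left(-6 + 62\right)\right) 39 = \left(84 + 56\right) 39 = 140 \cdot 39 = 5460$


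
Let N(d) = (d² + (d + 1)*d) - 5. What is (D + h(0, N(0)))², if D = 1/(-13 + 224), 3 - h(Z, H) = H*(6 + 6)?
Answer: 176730436/44521 ≈ 3969.6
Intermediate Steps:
N(d) = -5 + d² + d*(1 + d) (N(d) = (d² + (1 + d)*d) - 5 = (d² + d*(1 + d)) - 5 = -5 + d² + d*(1 + d))
h(Z, H) = 3 - 12*H (h(Z, H) = 3 - H*(6 + 6) = 3 - H*12 = 3 - 12*H)
D = 1/211 ≈ 0.0047393
(D + h(0, N(0)))² = (1/211 + (3 - 12*(-5 + 0 + 2*0²)))² = (1/211 + (3 - 12*(-5 + 0 + 2*0)))² = (1/211 + (3 - 12*(-5 + 0 + 0)))² = (1/211 + (3 - 12*(-5)))² = (1/211 + (3 + 60))² = (1/211 + 63)² = (13294/211)² = 176730436/44521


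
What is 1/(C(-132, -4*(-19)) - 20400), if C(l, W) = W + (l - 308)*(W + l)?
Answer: 1/4316 ≈ 0.00023170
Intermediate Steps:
C(l, W) = W + (-308 + l)*(W + l)
1/(C(-132, -4*(-19)) - 20400) = 1/(((-132)² - 308*(-132) - (-1228)*(-19) - 4*(-19)*(-132)) - 20400) = 1/((17424 + 40656 - 307*76 + 76*(-132)) - 20400) = 1/((17424 + 40656 - 23332 - 10032) - 20400) = 1/(24716 - 20400) = 1/4316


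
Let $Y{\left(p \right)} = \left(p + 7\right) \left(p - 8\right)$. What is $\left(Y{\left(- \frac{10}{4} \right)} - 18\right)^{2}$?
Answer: $\frac{68121}{16} \approx 4257.6$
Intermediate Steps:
$Y{\left(p \right)} = \left(-8 + p\right) \left(7 + p\right)$ ($Y{\left(p \right)} = \left(7 + p\right) \left(-8 + p\right) = \left(-8 + p\right) \left(7 + p\right)$)
$\left(Y{\left(- \frac{10}{4} \right)} - 18\right)^{2} = \left(\left(-56 + \left(- \frac{10}{4}\right)^{2} - - \frac{10}{4}\right) - 18\right)^{2} = \left(\left(-56 + \left(\left(-10\right) \frac{1}{4}\right)^{2} - \left(-10\right) \frac{1}{4}\right) - 18\right)^{2} = \left(\left(-56 + \left(- \frac{5}{2}\right)^{2} - - \frac{5}{2}\right) - 18\right)^{2} = \left(\left(-56 + \frac{25}{4} + \frac{5}{2}\right) - 18\right)^{2} = \left(- \frac{189}{4} - 18\right)^{2} = \left(- \frac{261}{4}\right)^{2} = \frac{68121}{16}$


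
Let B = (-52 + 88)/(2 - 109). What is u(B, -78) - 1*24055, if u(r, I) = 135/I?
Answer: -625475/26 ≈ -24057.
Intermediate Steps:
B = -36/107 (B = 36/(-107) = 36*(-1/107) = -36/107 ≈ -0.33645)
u(B, -78) - 1*24055 = 135/(-78) - 1*24055 = 135*(-1/78) - 24055 = -45/26 - 24055 = -625475/26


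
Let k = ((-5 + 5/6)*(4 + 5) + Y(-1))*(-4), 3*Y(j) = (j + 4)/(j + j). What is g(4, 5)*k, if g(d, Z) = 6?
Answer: 912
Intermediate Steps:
Y(j) = (4 + j)/(6*j) (Y(j) = ((j + 4)/(j + j))/3 = ((4 + j)/((2*j)))/3 = ((4 + j)*(1/(2*j)))/3 = ((4 + j)/(2*j))/3 = (4 + j)/(6*j))
k = 152 (k = ((-5 + 5/6)*(4 + 5) + (1/6)*(4 - 1)/(-1))*(-4) = ((-5 + 5*(1/6))*9 + (1/6)*(-1)*3)*(-4) = ((-5 + 5/6)*9 - 1/2)*(-4) = (-25/6*9 - 1/2)*(-4) = (-75/2 - 1/2)*(-4) = -38*(-4) = 152)
g(4, 5)*k = 6*152 = 912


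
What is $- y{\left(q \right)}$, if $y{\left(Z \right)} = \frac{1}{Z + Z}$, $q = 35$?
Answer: $- \frac{1}{70} \approx -0.014286$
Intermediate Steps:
$y{\left(Z \right)} = \frac{1}{2 Z}$
$- y{\left(q \right)} = - \frac{1}{2 \cdot 35} = \left(-1\right) \frac{1}{70} = - \frac{1}{70}$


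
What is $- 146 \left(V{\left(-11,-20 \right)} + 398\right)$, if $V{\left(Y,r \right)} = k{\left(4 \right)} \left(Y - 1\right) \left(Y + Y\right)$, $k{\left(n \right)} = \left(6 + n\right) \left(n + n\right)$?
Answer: $-3141628$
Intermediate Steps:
$k{\left(n \right)} = 2 n \left(6 + n\right)$ ($k{\left(n \right)} = \left(6 + n\right) 2 n = 2 n \left(6 + n\right)$)
$V{\left(Y,r \right)} = 160 Y \left(-1 + Y\right)$ ($V{\left(Y,r \right)} = 2 \cdot 4 \left(6 + 4\right) \left(Y - 1\right) \left(Y + Y\right) = 2 \cdot 4 \cdot 10 \left(-1 + Y\right) 2 Y = 80 \cdot 2 Y \left(-1 + Y\right) = 160 Y \left(-1 + Y\right)$)
$- 146 \left(V{\left(-11,-20 \right)} + 398\right) = - 146 \left(160 \left(-11\right) \left(-1 - 11\right) + 398\right) = - 146 \left(160 \left(-11\right) \left(-12\right) + 398\right) = - 146 \left(21120 + 398\right) = \left(-146\right) 21518 = -3141628$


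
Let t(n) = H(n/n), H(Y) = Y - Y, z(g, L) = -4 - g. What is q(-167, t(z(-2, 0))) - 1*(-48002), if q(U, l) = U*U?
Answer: 75891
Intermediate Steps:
H(Y) = 0
t(n) = 0
q(U, l) = U²
q(-167, t(z(-2, 0))) - 1*(-48002) = (-167)² - 1*(-48002) = 27889 + 48002 = 75891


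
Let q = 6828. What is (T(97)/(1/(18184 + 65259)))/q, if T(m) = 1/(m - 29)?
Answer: 83443/464304 ≈ 0.17972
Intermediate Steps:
T(m) = 1/(-29 + m)
(T(97)/(1/(18184 + 65259)))/q = (1/((-29 + 97)*(1/(18184 + 65259))))/6828 = (1/(68*(1/83443)))*(1/6828) = ((1/68)*83443)*(1/6828) = (83443/68)*(1/6828) = 83443/464304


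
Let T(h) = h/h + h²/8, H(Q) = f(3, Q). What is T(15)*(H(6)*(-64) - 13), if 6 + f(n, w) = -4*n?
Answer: 265387/8 ≈ 33173.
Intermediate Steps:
f(n, w) = -6 - 4*n
H(Q) = -18 (H(Q) = -6 - 4*3 = -6 - 12 = -18)
T(h) = 1 + h²/8 (T(h) = 1 + h²*(⅛) = 1 + h²/8)
T(15)*(H(6)*(-64) - 13) = (1 + (⅛)*15²)*(-18*(-64) - 13) = (1 + (⅛)*225)*(1152 - 13) = (1 + 225/8)*1139 = (233/8)*1139 = 265387/8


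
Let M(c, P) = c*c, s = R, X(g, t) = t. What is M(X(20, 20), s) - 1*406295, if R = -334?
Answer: -405895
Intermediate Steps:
s = -334
M(c, P) = c²
M(X(20, 20), s) - 1*406295 = 20² - 1*406295 = 400 - 406295 = -405895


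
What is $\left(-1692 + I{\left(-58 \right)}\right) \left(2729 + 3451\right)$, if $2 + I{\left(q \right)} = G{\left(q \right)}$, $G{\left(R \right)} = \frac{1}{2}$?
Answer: $-10465830$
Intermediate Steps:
$G{\left(R \right)} = \frac{1}{2}$
$I{\left(q \right)} = - \frac{3}{2}$ ($I{\left(q \right)} = -2 + \frac{1}{2} = - \frac{3}{2}$)
$\left(-1692 + I{\left(-58 \right)}\right) \left(2729 + 3451\right) = \left(-1692 - \frac{3}{2}\right) \left(2729 + 3451\right) = \left(- \frac{3387}{2}\right) 6180 = -10465830$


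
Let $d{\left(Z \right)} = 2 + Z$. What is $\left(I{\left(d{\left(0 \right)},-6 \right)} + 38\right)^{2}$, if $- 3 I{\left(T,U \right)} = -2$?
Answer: $\frac{13456}{9} \approx 1495.1$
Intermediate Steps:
$I{\left(T,U \right)} = \frac{2}{3}$ ($I{\left(T,U \right)} = \left(- \frac{1}{3}\right) \left(-2\right) = \frac{2}{3}$)
$\left(I{\left(d{\left(0 \right)},-6 \right)} + 38\right)^{2} = \left(\frac{2}{3} + 38\right)^{2} = \left(\frac{116}{3}\right)^{2} = \frac{13456}{9}$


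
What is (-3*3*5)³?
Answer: -91125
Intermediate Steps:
(-3*3*5)³ = (-9*5)³ = (-45)³ = -91125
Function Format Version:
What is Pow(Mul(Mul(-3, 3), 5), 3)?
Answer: -91125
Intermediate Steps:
Pow(Mul(Mul(-3, 3), 5), 3) = Pow(Mul(-9, 5), 3) = Pow(-45, 3) = -91125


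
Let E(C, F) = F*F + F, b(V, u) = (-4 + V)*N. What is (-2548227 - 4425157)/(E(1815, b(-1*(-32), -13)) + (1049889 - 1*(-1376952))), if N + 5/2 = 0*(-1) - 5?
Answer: -6973384/2470731 ≈ -2.8224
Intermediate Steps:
N = -15/2 (N = -5/2 + (0*(-1) - 5) = -5/2 + (0 - 5) = -5/2 - 5 = -15/2 ≈ -7.5000)
b(V, u) = 30 - 15*V/2 (b(V, u) = (-4 + V)*(-15/2) = 30 - 15*V/2)
E(C, F) = F + F**2 (E(C, F) = F**2 + F = F + F**2)
(-2548227 - 4425157)/(E(1815, b(-1*(-32), -13)) + (1049889 - 1*(-1376952))) = (-2548227 - 4425157)/((30 - (-15)*(-32)/2)*(1 + (30 - (-15)*(-32)/2)) + (1049889 - 1*(-1376952))) = -6973384/((30 - 15/2*32)*(1 + (30 - 15/2*32)) + (1049889 + 1376952)) = -6973384/((30 - 240)*(1 + (30 - 240)) + 2426841) = -6973384/(-210*(1 - 210) + 2426841) = -6973384/(-210*(-209) + 2426841) = -6973384/(43890 + 2426841) = -6973384/2470731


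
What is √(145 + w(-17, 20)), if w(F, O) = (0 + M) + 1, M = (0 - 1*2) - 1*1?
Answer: √143 ≈ 11.958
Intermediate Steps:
M = -3 (M = (0 - 2) - 1 = -2 - 1 = -3)
w(F, O) = -2 (w(F, O) = (0 - 3) + 1 = -3 + 1 = -2)
√(145 + w(-17, 20)) = √(145 - 2) = √143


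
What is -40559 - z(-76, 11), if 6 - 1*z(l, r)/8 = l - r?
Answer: -41303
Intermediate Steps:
z(l, r) = 48 - 8*l + 8*r (z(l, r) = 48 - 8*(l - r) = 48 + (-8*l + 8*r) = 48 - 8*l + 8*r)
-40559 - z(-76, 11) = -40559 - (48 - 8*(-76) + 8*11) = -40559 - (48 + 608 + 88) = -40559 - 1*744 = -40559 - 744 = -41303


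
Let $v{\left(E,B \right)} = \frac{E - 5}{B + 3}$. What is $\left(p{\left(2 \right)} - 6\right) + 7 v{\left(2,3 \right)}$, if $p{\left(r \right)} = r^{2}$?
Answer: $- \frac{11}{2} \approx -5.5$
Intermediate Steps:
$v{\left(E,B \right)} = \frac{-5 + E}{3 + B}$
$\left(p{\left(2 \right)} - 6\right) + 7 v{\left(2,3 \right)} = \left(2^{2} - 6\right) + 7 \frac{-5 + 2}{3 + 3} = \left(4 - 6\right) + 7 \cdot \frac{1}{6} \left(-3\right) = -2 + 7 \cdot \frac{1}{6} \left(-3\right) = -2 + 7 \left(- \frac{1}{2}\right) = -2 - \frac{7}{2} = - \frac{11}{2}$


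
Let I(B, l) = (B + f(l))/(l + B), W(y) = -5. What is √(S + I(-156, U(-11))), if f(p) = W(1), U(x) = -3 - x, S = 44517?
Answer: √243781049/74 ≈ 210.99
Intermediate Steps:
f(p) = -5
I(B, l) = (-5 + B)/(B + l) (I(B, l) = (B - 5)/(l + B) = (-5 + B)/(B + l))
√(S + I(-156, U(-11))) = √(44517 + (-5 - 156)/(-156 + (-3 - 1*(-11)))) = √(44517 - 161/(-156 + (-3 + 11))) = √(44517 - 161/(-156 + 8)) = √(44517 - 161/(-148)) = √(44517 - 1/148*(-161)) = √(44517 + 161/148) = √(6588677/148) = √243781049/74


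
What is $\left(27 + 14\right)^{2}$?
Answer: $1681$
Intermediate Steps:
$\left(27 + 14\right)^{2} = 41^{2} = 1681$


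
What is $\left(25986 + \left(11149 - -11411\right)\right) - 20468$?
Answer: $28078$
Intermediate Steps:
$\left(25986 + \left(11149 - -11411\right)\right) - 20468 = \left(25986 + \left(11149 + 11411\right)\right) - 20468 = \left(25986 + 22560\right) - 20468 = 48546 - 20468 = 28078$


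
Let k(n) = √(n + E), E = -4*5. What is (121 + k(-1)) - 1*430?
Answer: -309 + I*√21 ≈ -309.0 + 4.5826*I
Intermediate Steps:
E = -20
k(n) = √(-20 + n) (k(n) = √(n - 20) = √(-20 + n))
(121 + k(-1)) - 1*430 = (121 + √(-20 - 1)) - 1*430 = (121 + √(-21)) - 430 = (121 + I*√21) - 430 = -309 + I*√21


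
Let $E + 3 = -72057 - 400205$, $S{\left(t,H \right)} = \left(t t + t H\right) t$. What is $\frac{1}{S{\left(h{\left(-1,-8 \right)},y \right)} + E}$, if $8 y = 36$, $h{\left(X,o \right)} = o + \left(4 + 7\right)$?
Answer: $- \frac{2}{944395} \approx -2.1178 \cdot 10^{-6}$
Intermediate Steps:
$h{\left(X,o \right)} = 11 + o$ ($h{\left(X,o \right)} = o + 11 = 11 + o$)
$y = \frac{9}{2}$ ($y = \frac{1}{8} \cdot 36 = \frac{9}{2} \approx 4.5$)
$S{\left(t,H \right)} = t \left(t^{2} + H t\right)$ ($S{\left(t,H \right)} = \left(t^{2} + H t\right) t = t \left(t^{2} + H t\right)$)
$E = -472265$ ($E = -3 - 472262 = -472265$)
$\frac{1}{S{\left(h{\left(-1,-8 \right)},y \right)} + E} = \frac{1}{\left(11 - 8\right)^{2} \left(\frac{9}{2} + \left(11 - 8\right)\right) - 472265} = \frac{1}{3^{2} \left(\frac{9}{2} + 3\right) - 472265} = \frac{1}{9 \cdot \frac{15}{2} - 472265} = \frac{1}{\frac{135}{2} - 472265} = \frac{1}{- \frac{944395}{2}} = - \frac{2}{944395}$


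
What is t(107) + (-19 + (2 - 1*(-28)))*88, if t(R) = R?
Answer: 1075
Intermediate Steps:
t(107) + (-19 + (2 - 1*(-28)))*88 = 107 + (-19 + (2 - 1*(-28)))*88 = 107 + (-19 + (2 + 28))*88 = 107 + (-19 + 30)*88 = 107 + 11*88 = 107 + 968 = 1075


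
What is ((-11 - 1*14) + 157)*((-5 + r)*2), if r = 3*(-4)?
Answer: -4488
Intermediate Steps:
r = -12
((-11 - 1*14) + 157)*((-5 + r)*2) = ((-11 - 1*14) + 157)*((-5 - 12)*2) = ((-11 - 14) + 157)*(-17*2) = (-25 + 157)*(-34) = 132*(-34) = -4488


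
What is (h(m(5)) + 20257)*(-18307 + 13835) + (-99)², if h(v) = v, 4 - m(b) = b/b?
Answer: -90592919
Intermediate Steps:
m(b) = 3 (m(b) = 4 - b/b = 4 - 1*1 = 4 - 1 = 3)
(h(m(5)) + 20257)*(-18307 + 13835) + (-99)² = (3 + 20257)*(-18307 + 13835) + (-99)² = 20260*(-4472) + 9801 = -90602720 + 9801 = -90592919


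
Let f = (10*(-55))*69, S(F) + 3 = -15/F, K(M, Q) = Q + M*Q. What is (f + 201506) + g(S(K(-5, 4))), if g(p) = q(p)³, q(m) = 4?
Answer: 163620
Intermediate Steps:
S(F) = -3 - 15/F
g(p) = 64 (g(p) = 4³ = 64)
f = -37950 (f = -550*69 = -37950)
(f + 201506) + g(S(K(-5, 4))) = (-37950 + 201506) + 64 = 163556 + 64 = 163620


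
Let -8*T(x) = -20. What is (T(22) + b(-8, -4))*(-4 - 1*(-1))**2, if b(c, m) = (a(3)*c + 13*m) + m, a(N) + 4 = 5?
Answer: -1107/2 ≈ -553.50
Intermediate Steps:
a(N) = 1 (a(N) = -4 + 5 = 1)
T(x) = 5/2 (T(x) = -1/8*(-20) = 5/2)
b(c, m) = c + 14*m (b(c, m) = (1*c + 13*m) + m = (c + 13*m) + m = c + 14*m)
(T(22) + b(-8, -4))*(-4 - 1*(-1))**2 = (5/2 + (-8 + 14*(-4)))*(-4 - 1*(-1))**2 = (5/2 + (-8 - 56))*(-4 + 1)**2 = (5/2 - 64)*(-3)**2 = -123/2*9 = -1107/2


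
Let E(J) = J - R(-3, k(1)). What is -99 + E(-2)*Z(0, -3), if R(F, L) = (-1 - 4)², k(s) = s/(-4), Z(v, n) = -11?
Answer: 198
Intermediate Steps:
k(s) = -s/4 (k(s) = s*(-¼) = -s/4)
R(F, L) = 25 (R(F, L) = (-5)² = 25)
E(J) = -25 + J (E(J) = J - 1*25 = J - 25 = -25 + J)
-99 + E(-2)*Z(0, -3) = -99 + (-25 - 2)*(-11) = -99 - 27*(-11) = -99 + 297 = 198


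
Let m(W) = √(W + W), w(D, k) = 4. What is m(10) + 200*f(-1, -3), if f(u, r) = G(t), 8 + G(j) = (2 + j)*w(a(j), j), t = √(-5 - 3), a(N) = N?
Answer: 2*√5 + 1600*I*√2 ≈ 4.4721 + 2262.7*I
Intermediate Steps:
t = 2*I*√2 (t = √(-8) = 2*I*√2 ≈ 2.8284*I)
G(j) = 4*j (G(j) = -8 + (2 + j)*4 = -8 + (8 + 4*j) = 4*j)
f(u, r) = 8*I*√2 (f(u, r) = 4*(2*I*√2) = 8*I*√2)
m(W) = √2*√W (m(W) = √(2*W) = √2*√W)
m(10) + 200*f(-1, -3) = √2*√10 + 200*(8*I*√2) = 2*√5 + 1600*I*√2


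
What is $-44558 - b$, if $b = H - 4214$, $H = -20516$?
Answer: $-19828$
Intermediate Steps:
$b = -24730$ ($b = -20516 - 4214 = -24730$)
$-44558 - b = -44558 - -24730 = -44558 + 24730 = -19828$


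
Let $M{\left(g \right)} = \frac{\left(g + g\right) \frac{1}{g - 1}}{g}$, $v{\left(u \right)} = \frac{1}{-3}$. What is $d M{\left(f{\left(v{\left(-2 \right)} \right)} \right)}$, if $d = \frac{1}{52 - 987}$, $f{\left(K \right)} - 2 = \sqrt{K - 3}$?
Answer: $- \frac{6}{12155} + \frac{2 i \sqrt{30}}{12155} \approx -0.00049362 + 0.00090123 i$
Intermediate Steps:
$v{\left(u \right)} = - \frac{1}{3}$
$f{\left(K \right)} = 2 + \sqrt{-3 + K}$ ($f{\left(K \right)} = 2 + \sqrt{K - 3} = 2 + \sqrt{-3 + K}$)
$d = - \frac{1}{935}$ ($d = \frac{1}{-935} = - \frac{1}{935} \approx -0.0010695$)
$M{\left(g \right)} = \frac{2}{-1 + g}$ ($M{\left(g \right)} = \frac{2 g \frac{1}{-1 + g}}{g} = \frac{2}{-1 + g}$)
$d M{\left(f{\left(v{\left(-2 \right)} \right)} \right)} = - \frac{2 \frac{1}{-1 + \left(2 + \sqrt{-3 - \frac{1}{3}}\right)}}{935} = - \frac{2 \frac{1}{-1 + \left(2 + \sqrt{- \frac{10}{3}}\right)}}{935} = - \frac{2 \frac{1}{-1 + \left(2 + \frac{i \sqrt{30}}{3}\right)}}{935} = - \frac{2 \frac{1}{1 + \frac{i \sqrt{30}}{3}}}{935} = - \frac{2}{935 \left(1 + \frac{i \sqrt{30}}{3}\right)}$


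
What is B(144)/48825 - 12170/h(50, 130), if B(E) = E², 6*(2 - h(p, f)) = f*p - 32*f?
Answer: 33458101/1052450 ≈ 31.791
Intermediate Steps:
h(p, f) = 2 + 16*f/3 - f*p/6 (h(p, f) = 2 - (f*p - 32*f)/6 = 2 - (-32*f + f*p)/6 = 2 + (16*f/3 - f*p/6) = 2 + 16*f/3 - f*p/6)
B(144)/48825 - 12170/h(50, 130) = 144²/48825 - 12170/(2 + (16/3)*130 - ⅙*130*50) = 20736*(1/48825) - 12170/(2 + 2080/3 - 3250/3) = 2304/5425 - 12170/(-388) = 2304/5425 - 12170*(-1/388) = 2304/5425 + 6085/194 = 33458101/1052450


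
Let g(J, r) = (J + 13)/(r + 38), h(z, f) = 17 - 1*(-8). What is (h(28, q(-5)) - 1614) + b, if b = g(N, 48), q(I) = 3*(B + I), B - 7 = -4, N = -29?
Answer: -68335/43 ≈ -1589.2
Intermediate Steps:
B = 3 (B = 7 - 4 = 3)
q(I) = 9 + 3*I (q(I) = 3*(3 + I) = 9 + 3*I)
h(z, f) = 25 (h(z, f) = 17 + 8 = 25)
g(J, r) = (13 + J)/(38 + r)
b = -8/43 (b = (13 - 29)/(38 + 48) = -16/86 = (1/86)*(-16) = -8/43 ≈ -0.18605)
(h(28, q(-5)) - 1614) + b = (25 - 1614) - 8/43 = -1589 - 8/43 = -68335/43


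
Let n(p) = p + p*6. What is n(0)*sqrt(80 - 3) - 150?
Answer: -150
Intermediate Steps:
n(p) = 7*p (n(p) = p + 6*p = 7*p)
n(0)*sqrt(80 - 3) - 150 = (7*0)*sqrt(80 - 3) - 150 = 0*sqrt(77) - 150 = 0 - 150 = -150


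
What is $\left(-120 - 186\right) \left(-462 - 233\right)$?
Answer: $212670$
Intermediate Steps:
$\left(-120 - 186\right) \left(-462 - 233\right) = \left(-306\right) \left(-695\right) = 212670$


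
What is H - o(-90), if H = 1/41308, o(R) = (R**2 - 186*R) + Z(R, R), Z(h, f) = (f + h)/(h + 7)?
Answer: -85172965117/3428564 ≈ -24842.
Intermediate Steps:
Z(h, f) = (f + h)/(7 + h)
o(R) = R**2 - 186*R + 2*R/(7 + R) (o(R) = (R**2 - 186*R) + (R + R)/(7 + R) = (R**2 - 186*R) + (2*R)/(7 + R) = (R**2 - 186*R) + 2*R/(7 + R) = R**2 - 186*R + 2*R/(7 + R))
H = 1/41308 ≈ 2.4208e-5
H - o(-90) = 1/41308 - (-90)*(2 + (-186 - 90)*(7 - 90))/(7 - 90) = 1/41308 - (-90)*(2 - 276*(-83))/(-83) = 1/41308 - (-90)*(-1)*(2 + 22908)/83 = 1/41308 - (-90)*(-1)*22910/83 = 1/41308 - 1*2061900/83 = 1/41308 - 2061900/83 = -85172965117/3428564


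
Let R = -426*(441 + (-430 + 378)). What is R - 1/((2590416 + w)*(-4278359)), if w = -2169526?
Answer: -298404268742080139/1800718519510 ≈ -1.6571e+5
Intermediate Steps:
R = -165714 (R = -426*(441 - 52) = -426*389 = -165714)
R - 1/((2590416 + w)*(-4278359)) = -165714 - 1/((2590416 - 2169526)*(-4278359)) = -165714 - (-1)/(420890*4278359) = -165714 - 1*(-1/1800718519510) = -165714 + 1/1800718519510 = -298404268742080139/1800718519510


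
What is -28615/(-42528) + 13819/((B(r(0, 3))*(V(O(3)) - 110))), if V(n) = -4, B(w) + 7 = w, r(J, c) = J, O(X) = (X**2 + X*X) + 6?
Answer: 33918289/1885408 ≈ 17.990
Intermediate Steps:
O(X) = 6 + 2*X**2 (O(X) = (X**2 + X**2) + 6 = 2*X**2 + 6 = 6 + 2*X**2)
B(w) = -7 + w
-28615/(-42528) + 13819/((B(r(0, 3))*(V(O(3)) - 110))) = -28615/(-42528) + 13819/(((-7 + 0)*(-4 - 110))) = -28615*(-1/42528) + 13819/((-7*(-114))) = 28615/42528 + 13819/798 = 33918289/1885408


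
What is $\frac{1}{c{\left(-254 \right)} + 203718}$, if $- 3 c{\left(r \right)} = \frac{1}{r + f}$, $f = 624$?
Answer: $\frac{1110}{226126979} \approx 4.9087 \cdot 10^{-6}$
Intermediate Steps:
$c{\left(r \right)} = - \frac{1}{3 \left(624 + r\right)}$ ($c{\left(r \right)} = - \frac{1}{3 \left(r + 624\right)} = - \frac{1}{3 \left(624 + r\right)}$)
$\frac{1}{c{\left(-254 \right)} + 203718} = \frac{1}{- \frac{1}{1872 + 3 \left(-254\right)} + 203718} = \frac{1}{- \frac{1}{1872 - 762} + 203718} = \frac{1}{- \frac{1}{1110} + 203718} = \frac{1}{\frac{226126979}{1110}} = \frac{1110}{226126979}$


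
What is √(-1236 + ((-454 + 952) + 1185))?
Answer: √447 ≈ 21.142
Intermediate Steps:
√(-1236 + ((-454 + 952) + 1185)) = √(-1236 + (498 + 1185)) = √(-1236 + 1683) = √447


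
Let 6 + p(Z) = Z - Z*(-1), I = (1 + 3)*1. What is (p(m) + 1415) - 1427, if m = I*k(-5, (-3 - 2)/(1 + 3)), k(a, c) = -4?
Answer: -50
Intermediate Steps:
I = 4 (I = 4*1 = 4)
m = -16 (m = 4*(-4) = -16)
p(Z) = -6 + 2*Z (p(Z) = -6 + (Z - Z*(-1)) = -6 + (Z - (-1)*Z) = -6 + (Z + Z) = -6 + 2*Z)
(p(m) + 1415) - 1427 = ((-6 + 2*(-16)) + 1415) - 1427 = ((-6 - 32) + 1415) - 1427 = (-38 + 1415) - 1427 = 1377 - 1427 = -50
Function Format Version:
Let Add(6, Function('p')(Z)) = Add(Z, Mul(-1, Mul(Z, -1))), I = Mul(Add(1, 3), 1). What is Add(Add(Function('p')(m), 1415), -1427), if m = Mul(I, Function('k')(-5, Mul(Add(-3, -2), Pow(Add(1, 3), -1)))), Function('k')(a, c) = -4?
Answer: -50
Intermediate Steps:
I = 4 (I = Mul(4, 1) = 4)
m = -16 (m = Mul(4, -4) = -16)
Function('p')(Z) = Add(-6, Mul(2, Z)) (Function('p')(Z) = Add(-6, Add(Z, Mul(-1, Mul(Z, -1)))) = Add(-6, Add(Z, Mul(-1, Mul(-1, Z)))) = Add(-6, Add(Z, Z)) = Add(-6, Mul(2, Z)))
Add(Add(Function('p')(m), 1415), -1427) = Add(Add(Add(-6, Mul(2, -16)), 1415), -1427) = Add(Add(Add(-6, -32), 1415), -1427) = Add(Add(-38, 1415), -1427) = Add(1377, -1427) = -50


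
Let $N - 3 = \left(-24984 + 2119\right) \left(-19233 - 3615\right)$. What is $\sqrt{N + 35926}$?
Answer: $\sqrt{522455449} \approx 22857.0$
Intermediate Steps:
$N = 522419523$ ($N = 3 + \left(-24984 + 2119\right) \left(-19233 - 3615\right) = 3 - -522419520 = 3 + 522419520 = 522419523$)
$\sqrt{N + 35926} = \sqrt{522419523 + 35926} = \sqrt{522455449}$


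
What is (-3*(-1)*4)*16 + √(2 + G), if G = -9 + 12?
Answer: 192 + √5 ≈ 194.24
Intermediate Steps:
G = 3
(-3*(-1)*4)*16 + √(2 + G) = (-3*(-1)*4)*16 + √(2 + 3) = (3*4)*16 + √5 = 12*16 + √5 = 192 + √5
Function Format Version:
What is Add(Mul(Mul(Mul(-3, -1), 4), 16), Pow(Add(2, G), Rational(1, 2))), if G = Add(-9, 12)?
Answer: Add(192, Pow(5, Rational(1, 2))) ≈ 194.24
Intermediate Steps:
G = 3
Add(Mul(Mul(Mul(-3, -1), 4), 16), Pow(Add(2, G), Rational(1, 2))) = Add(Mul(Mul(Mul(-3, -1), 4), 16), Pow(Add(2, 3), Rational(1, 2))) = Add(Mul(Mul(3, 4), 16), Pow(5, Rational(1, 2))) = Add(Mul(12, 16), Pow(5, Rational(1, 2))) = Add(192, Pow(5, Rational(1, 2)))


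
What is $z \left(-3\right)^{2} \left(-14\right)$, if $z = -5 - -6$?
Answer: $-126$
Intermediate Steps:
$z = 1$ ($z = -5 + 6 = 1$)
$z \left(-3\right)^{2} \left(-14\right) = 1 \left(-3\right)^{2} \left(-14\right) = 1 \cdot 9 \left(-14\right) = 9 \left(-14\right) = -126$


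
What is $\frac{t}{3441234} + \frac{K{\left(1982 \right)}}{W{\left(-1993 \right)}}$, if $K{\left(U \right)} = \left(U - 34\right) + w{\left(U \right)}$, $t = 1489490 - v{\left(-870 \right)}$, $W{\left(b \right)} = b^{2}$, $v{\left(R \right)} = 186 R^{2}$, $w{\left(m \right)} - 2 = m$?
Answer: $- \frac{276634352494751}{6834375034233} \approx -40.477$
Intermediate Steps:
$w{\left(m \right)} = 2 + m$
$t = -139293910$ ($t = 1489490 - 186 \left(-870\right)^{2} = 1489490 - 186 \cdot 756900 = 1489490 - 140783400 = -139293910$)
$K{\left(U \right)} = -32 + 2 U$ ($K{\left(U \right)} = \left(U - 34\right) + \left(2 + U\right) = \left(-34 + U\right) + \left(2 + U\right) = -32 + 2 U$)
$\frac{t}{3441234} + \frac{K{\left(1982 \right)}}{W{\left(-1993 \right)}} = - \frac{139293910}{3441234} + \frac{-32 + 2 \cdot 1982}{\left(-1993\right)^{2}} = \left(-139293910\right) \frac{1}{3441234} + \frac{-32 + 3964}{3972049} = - \frac{69646955}{1720617} + 3932 \cdot \frac{1}{3972049} = - \frac{69646955}{1720617} + \frac{3932}{3972049} = - \frac{276634352494751}{6834375034233}$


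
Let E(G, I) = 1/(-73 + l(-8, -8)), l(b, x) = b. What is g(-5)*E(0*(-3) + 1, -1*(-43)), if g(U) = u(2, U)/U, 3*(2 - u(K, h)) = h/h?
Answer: 1/243 ≈ 0.0041152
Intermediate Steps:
u(K, h) = 5/3 (u(K, h) = 2 - h/(3*h) = 2 - ⅓*1 = 2 - ⅓ = 5/3)
g(U) = 5/(3*U)
E(G, I) = -1/81 (E(G, I) = 1/(-73 - 8) = 1/(-81) = -1/81)
g(-5)*E(0*(-3) + 1, -1*(-43)) = ((5/3)/(-5))*(-1/81) = ((5/3)*(-⅕))*(-1/81) = -⅓*(-1/81) = 1/243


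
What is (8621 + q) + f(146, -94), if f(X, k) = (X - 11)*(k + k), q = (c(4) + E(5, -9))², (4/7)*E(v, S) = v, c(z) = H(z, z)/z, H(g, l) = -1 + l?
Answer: -66675/4 ≈ -16669.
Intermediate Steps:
c(z) = (-1 + z)/z
E(v, S) = 7*v/4
q = 361/4 (q = ((-1 + 4)/4 + (7/4)*5)² = ((¼)*3 + 35/4)² = (¾ + 35/4)² = (19/2)² = 361/4 ≈ 90.250)
f(X, k) = 2*k*(-11 + X) (f(X, k) = (-11 + X)*(2*k) = 2*k*(-11 + X))
(8621 + q) + f(146, -94) = (8621 + 361/4) + 2*(-94)*(-11 + 146) = 34845/4 + 2*(-94)*135 = 34845/4 - 25380 = -66675/4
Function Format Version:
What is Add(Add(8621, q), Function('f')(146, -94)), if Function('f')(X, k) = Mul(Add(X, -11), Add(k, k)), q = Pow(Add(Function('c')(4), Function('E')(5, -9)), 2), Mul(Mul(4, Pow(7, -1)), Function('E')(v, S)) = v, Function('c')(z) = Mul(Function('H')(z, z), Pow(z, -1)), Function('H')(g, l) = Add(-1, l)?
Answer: Rational(-66675, 4) ≈ -16669.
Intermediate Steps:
Function('c')(z) = Mul(Pow(z, -1), Add(-1, z)) (Function('c')(z) = Mul(Add(-1, z), Pow(z, -1)) = Mul(Pow(z, -1), Add(-1, z)))
Function('E')(v, S) = Mul(Rational(7, 4), v)
q = Rational(361, 4) (q = Pow(Add(Mul(Pow(4, -1), Add(-1, 4)), Mul(Rational(7, 4), 5)), 2) = Pow(Add(Mul(Rational(1, 4), 3), Rational(35, 4)), 2) = Pow(Add(Rational(3, 4), Rational(35, 4)), 2) = Pow(Rational(19, 2), 2) = Rational(361, 4) ≈ 90.250)
Function('f')(X, k) = Mul(2, k, Add(-11, X)) (Function('f')(X, k) = Mul(Add(-11, X), Mul(2, k)) = Mul(2, k, Add(-11, X)))
Add(Add(8621, q), Function('f')(146, -94)) = Add(Add(8621, Rational(361, 4)), Mul(2, -94, Add(-11, 146))) = Add(Rational(34845, 4), Mul(2, -94, 135)) = Add(Rational(34845, 4), -25380) = Rational(-66675, 4)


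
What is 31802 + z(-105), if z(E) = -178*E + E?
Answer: 50387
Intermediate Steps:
z(E) = -177*E
31802 + z(-105) = 31802 - 177*(-105) = 31802 + 18585 = 50387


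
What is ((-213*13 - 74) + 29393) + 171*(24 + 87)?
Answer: 45531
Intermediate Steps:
((-213*13 - 74) + 29393) + 171*(24 + 87) = ((-2769 - 74) + 29393) + 171*111 = (-2843 + 29393) + 18981 = 26550 + 18981 = 45531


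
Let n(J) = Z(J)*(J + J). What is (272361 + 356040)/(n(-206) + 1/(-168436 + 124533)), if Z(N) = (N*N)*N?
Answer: 27588689103/158122282513375 ≈ 0.00017448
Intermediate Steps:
Z(N) = N**3 (Z(N) = N**2*N = N**3)
n(J) = 2*J**4 (n(J) = J**3*(J + J) = J**3*(2*J) = 2*J**4)
(272361 + 356040)/(n(-206) + 1/(-168436 + 124533)) = (272361 + 356040)/(2*(-206)**4 + 1/(-168436 + 124533)) = 628401/(2*1800814096 + 1/(-43903)) = 628401/(3601628192 - 1/43903) = 628401/(158122282513375/43903) = 628401*(43903/158122282513375) = 27588689103/158122282513375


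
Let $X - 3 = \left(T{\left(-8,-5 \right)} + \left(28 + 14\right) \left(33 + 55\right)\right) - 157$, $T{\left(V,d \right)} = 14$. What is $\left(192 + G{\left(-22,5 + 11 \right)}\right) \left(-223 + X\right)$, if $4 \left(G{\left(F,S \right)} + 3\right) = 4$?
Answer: $633270$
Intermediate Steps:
$X = 3556$ ($X = 3 - \left(143 - \left(28 + 14\right) \left(33 + 55\right)\right) = 3 + \left(\left(14 + 42 \cdot 88\right) - 157\right) = 3 + \left(\left(14 + 3696\right) - 157\right) = 3 + \left(3710 - 157\right) = 3 + 3553 = 3556$)
$G{\left(F,S \right)} = -2$ ($G{\left(F,S \right)} = -3 + \frac{1}{4} \cdot 4 = -3 + 1 = -2$)
$\left(192 + G{\left(-22,5 + 11 \right)}\right) \left(-223 + X\right) = \left(192 - 2\right) \left(-223 + 3556\right) = 190 \cdot 3333 = 633270$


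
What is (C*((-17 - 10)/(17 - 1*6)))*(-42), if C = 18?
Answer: 20412/11 ≈ 1855.6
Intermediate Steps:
(C*((-17 - 10)/(17 - 1*6)))*(-42) = (18*((-17 - 10)/(17 - 1*6)))*(-42) = (18*(-27/(17 - 6)))*(-42) = (18*(-27/11))*(-42) = -486/11*(-42) = 20412/11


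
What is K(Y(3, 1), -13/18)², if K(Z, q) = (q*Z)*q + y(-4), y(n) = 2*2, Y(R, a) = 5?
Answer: 4583881/104976 ≈ 43.666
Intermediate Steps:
y(n) = 4
K(Z, q) = 4 + Z*q² (K(Z, q) = (q*Z)*q + 4 = (Z*q)*q + 4 = Z*q² + 4 = 4 + Z*q²)
K(Y(3, 1), -13/18)² = (4 + 5*(-13/18)²)² = (4 + 5*(169/324))² = (4 + 845/324)² = (2141/324)² = 4583881/104976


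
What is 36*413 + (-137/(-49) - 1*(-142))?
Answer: 735627/49 ≈ 15013.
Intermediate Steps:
36*413 + (-137/(-49) - 1*(-142)) = 14868 + (-137*(-1/49) + 142) = 14868 + (137/49 + 142) = 14868 + 7095/49 = 735627/49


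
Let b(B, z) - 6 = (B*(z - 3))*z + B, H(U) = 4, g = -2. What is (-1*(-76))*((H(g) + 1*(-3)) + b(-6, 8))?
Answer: -18164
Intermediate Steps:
b(B, z) = 6 + B + B*z*(-3 + z) (b(B, z) = 6 + ((B*(z - 3))*z + B) = 6 + ((B*(-3 + z))*z + B) = 6 + (B*z*(-3 + z) + B) = 6 + (B + B*z*(-3 + z)) = 6 + B + B*z*(-3 + z))
(-1*(-76))*((H(g) + 1*(-3)) + b(-6, 8)) = (-1*(-76))*((4 + 1*(-3)) + (6 - 6 - 6*8² - 3*(-6)*8)) = 76*((4 - 3) + (6 - 6 - 6*64 + 144)) = 76*(1 + (6 - 6 - 384 + 144)) = 76*(1 - 240) = 76*(-239) = -18164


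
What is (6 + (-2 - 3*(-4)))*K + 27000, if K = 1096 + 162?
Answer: 47128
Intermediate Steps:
K = 1258
(6 + (-2 - 3*(-4)))*K + 27000 = (6 + (-2 - 3*(-4)))*1258 + 27000 = (6 + (-2 + 12))*1258 + 27000 = (6 + 10)*1258 + 27000 = 16*1258 + 27000 = 20128 + 27000 = 47128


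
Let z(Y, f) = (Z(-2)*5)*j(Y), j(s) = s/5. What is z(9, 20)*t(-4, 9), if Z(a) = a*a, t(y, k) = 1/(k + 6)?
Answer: 12/5 ≈ 2.4000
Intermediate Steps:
t(y, k) = 1/(6 + k)
Z(a) = a²
j(s) = s/5 (j(s) = s*(⅕) = s/5)
z(Y, f) = 4*Y (z(Y, f) = ((-2)²*5)*(Y/5) = (4*5)*(Y/5) = 20*(Y/5) = 4*Y)
z(9, 20)*t(-4, 9) = (4*9)/(6 + 9) = 36/15 = 36*(1/15) = 12/5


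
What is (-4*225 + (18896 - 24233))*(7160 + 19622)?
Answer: -167039334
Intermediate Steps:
(-4*225 + (18896 - 24233))*(7160 + 19622) = (-900 - 5337)*26782 = -6237*26782 = -167039334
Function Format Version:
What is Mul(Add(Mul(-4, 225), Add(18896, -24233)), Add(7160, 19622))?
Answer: -167039334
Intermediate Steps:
Mul(Add(Mul(-4, 225), Add(18896, -24233)), Add(7160, 19622)) = Mul(Add(-900, -5337), 26782) = Mul(-6237, 26782) = -167039334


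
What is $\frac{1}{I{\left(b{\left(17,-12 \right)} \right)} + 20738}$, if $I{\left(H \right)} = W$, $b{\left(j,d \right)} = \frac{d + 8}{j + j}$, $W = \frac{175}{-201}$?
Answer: $\frac{201}{4168163} \approx 4.8223 \cdot 10^{-5}$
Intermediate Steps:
$W = - \frac{175}{201}$ ($W = 175 \left(- \frac{1}{201}\right) = - \frac{175}{201} \approx -0.87065$)
$b{\left(j,d \right)} = \frac{8 + d}{2 j}$
$I{\left(H \right)} = - \frac{175}{201}$
$\frac{1}{I{\left(b{\left(17,-12 \right)} \right)} + 20738} = \frac{1}{- \frac{175}{201} + 20738} = \frac{1}{\frac{4168163}{201}} = \frac{201}{4168163}$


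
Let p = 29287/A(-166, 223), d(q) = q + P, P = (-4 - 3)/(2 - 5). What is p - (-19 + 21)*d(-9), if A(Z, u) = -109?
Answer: -83501/327 ≈ -255.35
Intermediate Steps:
P = 7/3 (P = -7/(-3) = -7*(-1/3) = 7/3 ≈ 2.3333)
d(q) = 7/3 + q (d(q) = q + 7/3 = 7/3 + q)
p = -29287/109 (p = 29287/(-109) = 29287*(-1/109) = -29287/109 ≈ -268.69)
p - (-19 + 21)*d(-9) = -29287/109 - (-19 + 21)*(7/3 - 9) = -29287/109 - 2*(-20)/3 = -29287/109 - 1*(-40/3) = -29287/109 + 40/3 = -83501/327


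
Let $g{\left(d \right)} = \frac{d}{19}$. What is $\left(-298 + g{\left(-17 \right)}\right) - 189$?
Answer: $- \frac{9270}{19} \approx -487.89$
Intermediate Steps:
$g{\left(d \right)} = \frac{d}{19}$ ($g{\left(d \right)} = d \frac{1}{19} = \frac{d}{19}$)
$\left(-298 + g{\left(-17 \right)}\right) - 189 = \left(-298 + \frac{1}{19} \left(-17\right)\right) - 189 = \left(-298 - \frac{17}{19}\right) - 189 = - \frac{5679}{19} - 189 = - \frac{9270}{19}$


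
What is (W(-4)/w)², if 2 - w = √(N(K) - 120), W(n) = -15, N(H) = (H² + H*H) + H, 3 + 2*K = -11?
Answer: 225/(2 - I*√29)² ≈ -5.1653 + 4.4505*I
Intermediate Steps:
K = -7 (K = -3/2 + (½)*(-11) = -3/2 - 11/2 = -7)
N(H) = H + 2*H² (N(H) = (H² + H²) + H = 2*H² + H = H + 2*H²)
w = 2 - I*√29 (w = 2 - √(-7*(1 + 2*(-7)) - 120) = 2 - √(-7*(1 - 14) - 120) = 2 - √(-7*(-13) - 120) = 2 - √(91 - 120) = 2 - √(-29) = 2 - I*√29 ≈ 2.0 - 5.3852*I)
(W(-4)/w)² = (-15/(2 - I*√29))² = 225/(2 - I*√29)²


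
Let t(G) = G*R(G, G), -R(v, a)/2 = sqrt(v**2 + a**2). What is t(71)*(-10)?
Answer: 100820*sqrt(2) ≈ 1.4258e+5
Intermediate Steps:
R(v, a) = -2*sqrt(a**2 + v**2) (R(v, a) = -2*sqrt(v**2 + a**2) = -2*sqrt(a**2 + v**2))
t(G) = -2*G*sqrt(2)*sqrt(G**2) (t(G) = G*(-2*sqrt(G**2 + G**2)) = G*(-2*sqrt(2)*sqrt(G**2)) = -2*G*sqrt(2)*sqrt(G**2))
t(71)*(-10) = -2*71*sqrt(2)*sqrt(71**2)*(-10) = -2*71*sqrt(2)*sqrt(5041)*(-10) = -2*71*sqrt(2)*71*(-10) = -10082*sqrt(2)*(-10) = 100820*sqrt(2)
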